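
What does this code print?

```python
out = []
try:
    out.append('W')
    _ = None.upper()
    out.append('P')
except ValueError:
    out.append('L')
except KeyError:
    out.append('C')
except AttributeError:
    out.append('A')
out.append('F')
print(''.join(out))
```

Execution trace: 'W' (try body) → 'A' (except AttributeError) → 'F' (after the try/except). Output: WAF

Answer: WAF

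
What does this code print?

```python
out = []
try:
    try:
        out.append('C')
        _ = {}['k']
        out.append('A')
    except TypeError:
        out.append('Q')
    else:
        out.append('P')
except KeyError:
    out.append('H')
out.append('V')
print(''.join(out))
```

Execution trace: 'C' (try body) → 'H' (outer except KeyError) → 'V' (after the try/except). Output: CHV

Answer: CHV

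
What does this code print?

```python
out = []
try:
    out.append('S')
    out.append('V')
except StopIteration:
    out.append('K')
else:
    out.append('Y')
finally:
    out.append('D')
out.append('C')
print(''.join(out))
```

Execution trace: 'S' (try body) → 'V' (try body, no exception) → 'Y' (else) → 'D' (finally) → 'C' (after the try/except). Output: SVYDC

Answer: SVYDC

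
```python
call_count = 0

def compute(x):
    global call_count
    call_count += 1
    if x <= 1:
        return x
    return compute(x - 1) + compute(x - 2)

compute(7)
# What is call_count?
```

Calls(x) = 1 + Calls(x-1) + Calls(x-2); Calls(0)=Calls(1)=1. For x=7 this gives 41.

Answer: 41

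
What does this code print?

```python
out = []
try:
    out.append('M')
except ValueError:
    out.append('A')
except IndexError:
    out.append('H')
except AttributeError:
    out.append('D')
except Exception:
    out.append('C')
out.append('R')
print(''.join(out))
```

Execution trace: 'M' (try body, no exception) → 'R' (after the try/except). Output: MR

Answer: MR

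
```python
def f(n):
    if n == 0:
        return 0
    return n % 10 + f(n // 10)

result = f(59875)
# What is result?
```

Sum of digits of 59875: 5 + 7 + 8 + 9 + 5 = 34

Answer: 34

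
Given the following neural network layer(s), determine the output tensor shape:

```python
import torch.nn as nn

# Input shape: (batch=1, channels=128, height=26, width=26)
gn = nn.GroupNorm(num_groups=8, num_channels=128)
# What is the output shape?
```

Input: (1, 128, 26, 26) -> Output: (1, 128, 26, 26)

Answer: (1, 128, 26, 26)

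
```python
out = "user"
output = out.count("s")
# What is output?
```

Trace:
`out = "user"` → out = 'user'
`output = out.count("s")` → output = 1
So output = 1

Answer: 1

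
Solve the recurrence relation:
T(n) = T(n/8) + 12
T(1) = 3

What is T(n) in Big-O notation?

Each step divides n by 8 and adds 12. After log_8(n) steps we reach T(1)=3. So T(n) = 12·log_8(n) + 3 = O(log n).

Answer: O(log n)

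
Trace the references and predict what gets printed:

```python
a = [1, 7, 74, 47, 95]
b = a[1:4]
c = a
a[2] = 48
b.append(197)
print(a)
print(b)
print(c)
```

Key concept: slice vs alias.
Step by step:
`a = [1, 7, 74, 47, 95]` → a = [1, 7, 74, 47, 95]
`b = a[1:4]` → b = [7, 74, 47]
`c = a` → c = [1, 7, 74, 47, 95] (same object as a)
`a[2] = 48` → a = [1, 7, 48, 47, 95] (same object as c); c = [1, 7, 48, 47, 95] (same object as a)
`b.append(197)` → b = [7, 74, 47, 197]
`print(a)` → prints [1, 7, 48, 47, 95]
`print(b)` → prints [7, 74, 47, 197]
`print(c)` → prints [1, 7, 48, 47, 95]

Answer:
[1, 7, 48, 47, 95]
[7, 74, 47, 197]
[1, 7, 48, 47, 95]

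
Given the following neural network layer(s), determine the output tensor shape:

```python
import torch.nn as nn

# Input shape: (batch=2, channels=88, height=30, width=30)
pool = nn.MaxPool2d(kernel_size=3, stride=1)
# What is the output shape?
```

Input: (2, 88, 30, 30) -> Output: (2, 88, 28, 28)

Answer: (2, 88, 28, 28)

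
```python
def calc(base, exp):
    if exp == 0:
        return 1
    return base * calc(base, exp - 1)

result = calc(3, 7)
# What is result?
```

calc(3, 7) = 3 * 3 * 3 * 3 * 3 * 3 * 3 = 2187

Answer: 2187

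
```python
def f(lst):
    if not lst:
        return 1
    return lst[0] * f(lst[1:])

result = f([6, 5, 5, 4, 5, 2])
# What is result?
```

Product over [6, 5, 5, 4, 5, 2] = 6 * 5 * 5 * 4 * 5 * 2 = 6000

Answer: 6000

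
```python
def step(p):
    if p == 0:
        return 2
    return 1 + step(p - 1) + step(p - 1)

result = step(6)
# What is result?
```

step(p) = 1 + 2·step(p-1), step(0)=2. Closed form: (2+1)·2^6 - 1 = 191.

Answer: 191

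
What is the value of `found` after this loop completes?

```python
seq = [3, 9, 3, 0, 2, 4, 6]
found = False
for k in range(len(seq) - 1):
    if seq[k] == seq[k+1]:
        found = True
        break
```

Check consecutive duplicates in [3, 9, 3, 0, 2, 4, 6]
`found` takes the values: False

Answer: False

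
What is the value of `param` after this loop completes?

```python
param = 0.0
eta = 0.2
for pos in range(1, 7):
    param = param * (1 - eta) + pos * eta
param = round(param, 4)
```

Moving average with lr=0.2
`param` takes the values: 0.0 → 0.2 → 0.56 → 1.048 → 1.6384 → 2.31072 → 3.048576 → 3.0486

Answer: 3.0486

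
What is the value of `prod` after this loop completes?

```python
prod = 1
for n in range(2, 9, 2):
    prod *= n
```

Product of even numbers 2 to 8
`prod` takes the values: 1 → 2 → 8 → 48 → 384

Answer: 384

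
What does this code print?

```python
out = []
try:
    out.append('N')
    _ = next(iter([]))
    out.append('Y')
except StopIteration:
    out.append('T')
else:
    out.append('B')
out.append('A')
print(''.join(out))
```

Execution trace: 'N' (try body) → 'T' (except StopIteration) → 'A' (after the try/except). Output: NTA

Answer: NTA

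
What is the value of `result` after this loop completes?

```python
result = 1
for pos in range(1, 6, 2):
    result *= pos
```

Product of 1, 3, 5, ... up to 5
`result` takes the values: 1 → 3 → 15

Answer: 15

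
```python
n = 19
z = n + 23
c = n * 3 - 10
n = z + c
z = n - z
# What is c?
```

Trace:
`n = 19` → n = 19
`z = n + 23` → z = 42
`c = n * 3 - 10` → c = 47
`n = z + c` → n = 89
`z = n - z` → z = 47
So c = 47

Answer: 47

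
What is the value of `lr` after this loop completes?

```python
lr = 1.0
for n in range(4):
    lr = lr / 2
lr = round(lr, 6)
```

Halving LR 4 times: 1 / 2^4
`lr` takes the values: 1.0 → 0.5 → 0.25 → 0.125 → 0.0625

Answer: 0.0625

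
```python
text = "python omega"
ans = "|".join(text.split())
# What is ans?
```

Trace:
`text = "python omega"` → text = 'python omega'
`ans = "|".join(text.split())` → ans = 'python|omega'
So ans = 'python|omega'

Answer: 'python|omega'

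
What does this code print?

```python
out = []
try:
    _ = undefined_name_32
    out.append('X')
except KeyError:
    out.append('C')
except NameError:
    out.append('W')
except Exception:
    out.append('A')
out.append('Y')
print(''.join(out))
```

Execution trace: 'W' (except NameError) → 'Y' (after the try/except). Output: WY

Answer: WY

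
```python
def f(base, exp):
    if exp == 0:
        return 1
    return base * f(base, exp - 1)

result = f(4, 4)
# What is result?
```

f(4, 4) = 4 * 4 * 4 * 4 = 256

Answer: 256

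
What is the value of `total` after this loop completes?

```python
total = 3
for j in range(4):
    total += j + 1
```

Start at 3, add 1 to 4 = 13
`total` takes the values: 3 → 4 → 6 → 9 → 13

Answer: 13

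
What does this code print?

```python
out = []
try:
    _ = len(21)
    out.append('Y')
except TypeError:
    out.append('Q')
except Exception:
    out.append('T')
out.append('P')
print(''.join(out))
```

Execution trace: 'Q' (except TypeError) → 'P' (after the try/except). Output: QP

Answer: QP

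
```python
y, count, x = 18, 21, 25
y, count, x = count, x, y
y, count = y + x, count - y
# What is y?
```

Trace:
`y, count, x = 18, 21, 25` → y = 18; count = 21; x = 25
`y, count, x = count, x, y` → y = 21; count = 25; x = 18
`y, count = y + x, count - y` → y = 39; count = 4
So y = 39

Answer: 39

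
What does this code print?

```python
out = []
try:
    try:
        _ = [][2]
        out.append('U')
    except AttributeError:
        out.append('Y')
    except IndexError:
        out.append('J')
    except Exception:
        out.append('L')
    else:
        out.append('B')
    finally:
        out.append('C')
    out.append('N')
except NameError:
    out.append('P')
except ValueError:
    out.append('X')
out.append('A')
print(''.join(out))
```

Execution trace: 'J' (inner except IndexError) → 'C' (inner finally) → 'N' (try body, no exception) → 'A' (after the try/except). Output: JCNA

Answer: JCNA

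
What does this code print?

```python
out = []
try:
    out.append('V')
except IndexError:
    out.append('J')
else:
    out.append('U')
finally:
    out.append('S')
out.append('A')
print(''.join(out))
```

Execution trace: 'V' (try body, no exception) → 'U' (else) → 'S' (finally) → 'A' (after the try/except). Output: VUSA

Answer: VUSA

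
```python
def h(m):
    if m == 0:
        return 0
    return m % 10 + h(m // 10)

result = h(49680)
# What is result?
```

Sum of digits of 49680: 0 + 8 + 6 + 9 + 4 = 27

Answer: 27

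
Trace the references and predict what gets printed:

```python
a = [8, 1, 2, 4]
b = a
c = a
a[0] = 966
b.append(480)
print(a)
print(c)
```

Key concept: multiple aliases.
Step by step:
`a = [8, 1, 2, 4]` → a = [8, 1, 2, 4]
`b = a` → b = [8, 1, 2, 4] (same object as a)
`c = a` → c = [8, 1, 2, 4] (same object as a, b)
`a[0] = 966` → a = [966, 1, 2, 4] (same object as b, c); b = [966, 1, 2, 4] (same object as a, c); c = [966, 1, 2, 4] (same object as a, b)
`b.append(480)` → a = [966, 1, 2, 4, 480] (same object as b, c); b = [966, 1, 2, 4, 480] (same object as a, c); c = [966, 1, 2, 4, 480] (same object as a, b)
`print(a)` → prints [966, 1, 2, 4, 480]
`print(c)` → prints [966, 1, 2, 4, 480]

Answer:
[966, 1, 2, 4, 480]
[966, 1, 2, 4, 480]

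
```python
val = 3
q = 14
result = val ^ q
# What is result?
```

Trace:
`val = 3` → val = 3
`q = 14` → q = 14
`result = val ^ q` → result = 13
So result = 13

Answer: 13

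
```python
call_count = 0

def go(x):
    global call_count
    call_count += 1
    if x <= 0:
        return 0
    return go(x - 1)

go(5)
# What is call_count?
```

Linear recursion stepping by 1: 6 calls from x=5 down to ≤0.

Answer: 6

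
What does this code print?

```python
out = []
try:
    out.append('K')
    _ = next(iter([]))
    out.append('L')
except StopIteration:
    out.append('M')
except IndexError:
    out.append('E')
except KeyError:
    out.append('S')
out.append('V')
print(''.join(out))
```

Execution trace: 'K' (try body) → 'M' (except StopIteration) → 'V' (after the try/except). Output: KMV

Answer: KMV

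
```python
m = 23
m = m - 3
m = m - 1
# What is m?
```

Trace:
`m = 23` → m = 23
`m = m - 3` → m = 20
`m = m - 1` → m = 19
So m = 19

Answer: 19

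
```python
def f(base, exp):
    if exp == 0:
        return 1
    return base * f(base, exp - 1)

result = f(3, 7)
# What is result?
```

f(3, 7) = 3 * 3 * 3 * 3 * 3 * 3 * 3 = 2187

Answer: 2187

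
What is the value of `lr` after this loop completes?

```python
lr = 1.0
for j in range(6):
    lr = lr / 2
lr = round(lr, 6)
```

Halving LR 6 times: 1 / 2^6
`lr` takes the values: 1.0 → 0.5 → 0.25 → 0.125 → 0.0625 → 0.03125 → 0.015625

Answer: 0.015625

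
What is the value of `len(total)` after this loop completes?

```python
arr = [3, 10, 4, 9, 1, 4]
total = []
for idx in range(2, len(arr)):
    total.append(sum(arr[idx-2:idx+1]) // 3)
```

Number of 3-element averages
`total` takes the values: [] → [5] → [5, 7] → [5, 7, 4] → [5, 7, 4, 4]
So `len(total)` = 4

Answer: 4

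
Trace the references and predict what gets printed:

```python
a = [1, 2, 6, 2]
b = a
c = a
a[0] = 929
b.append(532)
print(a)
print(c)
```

Key concept: multiple aliases.
Step by step:
`a = [1, 2, 6, 2]` → a = [1, 2, 6, 2]
`b = a` → b = [1, 2, 6, 2] (same object as a)
`c = a` → c = [1, 2, 6, 2] (same object as a, b)
`a[0] = 929` → a = [929, 2, 6, 2] (same object as b, c); b = [929, 2, 6, 2] (same object as a, c); c = [929, 2, 6, 2] (same object as a, b)
`b.append(532)` → a = [929, 2, 6, 2, 532] (same object as b, c); b = [929, 2, 6, 2, 532] (same object as a, c); c = [929, 2, 6, 2, 532] (same object as a, b)
`print(a)` → prints [929, 2, 6, 2, 532]
`print(c)` → prints [929, 2, 6, 2, 532]

Answer:
[929, 2, 6, 2, 532]
[929, 2, 6, 2, 532]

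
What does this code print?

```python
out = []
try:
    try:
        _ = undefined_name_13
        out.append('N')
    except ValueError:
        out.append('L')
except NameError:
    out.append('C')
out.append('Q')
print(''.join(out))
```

Execution trace: 'C' (outer except NameError) → 'Q' (after the try/except). Output: CQ

Answer: CQ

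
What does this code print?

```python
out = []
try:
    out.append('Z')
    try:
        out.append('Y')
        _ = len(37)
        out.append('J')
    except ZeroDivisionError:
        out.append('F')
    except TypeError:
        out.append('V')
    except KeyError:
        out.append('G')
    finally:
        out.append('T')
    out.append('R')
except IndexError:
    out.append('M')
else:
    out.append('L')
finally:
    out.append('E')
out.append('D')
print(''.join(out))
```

Execution trace: 'Z' (try body) → 'Y' (inner try body) → 'V' (inner except TypeError) → 'T' (inner finally) → 'R' (try body, no exception) → 'L' (else) → 'E' (finally) → 'D' (after the try/except). Output: ZYVTRLED

Answer: ZYVTRLED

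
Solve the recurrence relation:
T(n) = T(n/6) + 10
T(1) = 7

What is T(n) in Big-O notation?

Each step divides n by 6 and adds 10. After log_6(n) steps we reach T(1)=7. So T(n) = 10·log_6(n) + 7 = O(log n).

Answer: O(log n)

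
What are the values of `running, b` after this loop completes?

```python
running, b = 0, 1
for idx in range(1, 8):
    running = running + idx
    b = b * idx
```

Sum and factorial of 1 to 7
`running, b` takes the values: (0, 1) → (1, 1) → (3, 1) → (3, 2) → (6, 2) → (6, 6) → (10, 6) → (10, 24) → (15, 24) → (15, 120) → (21, 120) → (21, 720) → (28, 720) → (28, 5040)

Answer: 28, 5040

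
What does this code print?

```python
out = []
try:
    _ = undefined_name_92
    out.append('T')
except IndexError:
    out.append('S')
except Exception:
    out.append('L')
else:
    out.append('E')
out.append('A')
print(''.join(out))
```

Execution trace: 'L' (except Exception) → 'A' (after the try/except). Output: LA

Answer: LA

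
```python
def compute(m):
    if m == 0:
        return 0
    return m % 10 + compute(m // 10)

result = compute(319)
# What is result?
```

Sum of digits of 319: 9 + 1 + 3 = 13

Answer: 13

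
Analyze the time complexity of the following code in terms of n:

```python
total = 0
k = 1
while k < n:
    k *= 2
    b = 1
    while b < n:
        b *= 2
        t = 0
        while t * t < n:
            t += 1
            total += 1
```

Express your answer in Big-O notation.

Each loop level contributes: log n × log n × √n. Multiplying the contributions gives O(√n log² n).

Answer: O(√n log² n)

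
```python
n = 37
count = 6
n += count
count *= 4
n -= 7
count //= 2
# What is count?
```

Trace:
`n = 37` → n = 37
`count = 6` → count = 6
`n += count` → n = 43
`count *= 4` → count = 24
`n -= 7` → n = 36
`count //= 2` → count = 12
So count = 12

Answer: 12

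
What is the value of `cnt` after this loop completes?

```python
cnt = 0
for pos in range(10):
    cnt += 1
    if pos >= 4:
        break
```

Loop breaks when pos reaches 4, cnt is 5
`cnt` takes the values: 0 → 1 → 2 → 3 → 4 → 5

Answer: 5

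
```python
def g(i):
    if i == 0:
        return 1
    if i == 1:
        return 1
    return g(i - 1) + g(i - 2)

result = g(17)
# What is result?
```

Build up from base cases: g(0)=1, g(1)=1, g(2)=2, g(3)=3, g(4)=5, g(5)=8, g(6)=13, ..., g(17)=2584

Answer: 2584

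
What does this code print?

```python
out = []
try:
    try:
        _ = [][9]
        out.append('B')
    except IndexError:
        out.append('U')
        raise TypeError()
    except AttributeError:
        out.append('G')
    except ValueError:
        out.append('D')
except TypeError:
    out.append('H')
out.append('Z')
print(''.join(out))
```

Execution trace: 'U' (inner except IndexError) → 'H' (outer except TypeError) → 'Z' (after the try/except). Output: UHZ

Answer: UHZ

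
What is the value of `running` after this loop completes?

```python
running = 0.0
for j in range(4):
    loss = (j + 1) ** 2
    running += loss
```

Sum of squared losses 1² + 2² + ... + 4²
`running` takes the values: 0.0 → 1.0 → 5.0 → 14.0 → 30.0

Answer: 30.0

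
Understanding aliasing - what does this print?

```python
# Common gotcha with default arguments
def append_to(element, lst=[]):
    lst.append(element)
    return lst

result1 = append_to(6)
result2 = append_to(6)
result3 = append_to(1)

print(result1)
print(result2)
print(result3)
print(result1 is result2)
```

Key concept: mutable default argument gotcha.
Step by step:
`result1 = append_to(6)` → result1 = [6]
`result2 = append_to(6)` → result1 = [6, 6] (same object as result2); result2 = [6, 6] (same object as result1)
`result3 = append_to(1)` → result1 = [6, 6, 1] (same object as result2, result3); result2 = [6, 6, 1] (same object as result1, result3); result3 = [6, 6, 1] (same object as result1, result2)
`print(result1)` → prints [6, 6, 1]
`print(result2)` → prints [6, 6, 1]
`print(result3)` → prints [6, 6, 1]
`print(result1 is result2)` → prints True

Answer:
[6, 6, 1]
[6, 6, 1]
[6, 6, 1]
True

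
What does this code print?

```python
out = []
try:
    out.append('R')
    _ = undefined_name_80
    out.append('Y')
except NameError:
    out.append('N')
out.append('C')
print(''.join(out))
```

Execution trace: 'R' (try body) → 'N' (except NameError) → 'C' (after the try/except). Output: RNC

Answer: RNC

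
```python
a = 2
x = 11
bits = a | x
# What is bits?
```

Trace:
`a = 2` → a = 2
`x = 11` → x = 11
`bits = a | x` → bits = 11
So bits = 11

Answer: 11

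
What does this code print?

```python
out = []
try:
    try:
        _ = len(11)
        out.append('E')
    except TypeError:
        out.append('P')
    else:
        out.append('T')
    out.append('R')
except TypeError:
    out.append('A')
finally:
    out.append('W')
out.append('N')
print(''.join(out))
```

Execution trace: 'P' (inner except TypeError) → 'R' (try body, no exception) → 'W' (finally) → 'N' (after the try/except). Output: PRWN

Answer: PRWN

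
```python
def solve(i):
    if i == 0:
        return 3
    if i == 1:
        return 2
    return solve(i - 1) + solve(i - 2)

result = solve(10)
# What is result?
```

Build up from base cases: solve(0)=3, solve(1)=2, solve(2)=5, solve(3)=7, solve(4)=12, solve(5)=19, solve(6)=31, ..., solve(10)=212

Answer: 212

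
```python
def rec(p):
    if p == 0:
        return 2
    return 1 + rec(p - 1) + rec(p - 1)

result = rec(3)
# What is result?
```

rec(p) = 1 + 2·rec(p-1), rec(0)=2. Closed form: (2+1)·2^3 - 1 = 23.

Answer: 23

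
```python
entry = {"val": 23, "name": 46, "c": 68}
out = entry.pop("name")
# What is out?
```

Trace:
`entry = {"val": 23, "name": 46, "c": 68}` → entry = {'val': 23, 'name': 46, 'c': 68}
`out = entry.pop("name")` → entry = {'val': 23, 'c': 68}; out = 46
So out = 46

Answer: 46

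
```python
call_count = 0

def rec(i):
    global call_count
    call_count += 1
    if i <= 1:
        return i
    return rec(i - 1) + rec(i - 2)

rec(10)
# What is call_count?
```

Calls(i) = 1 + Calls(i-1) + Calls(i-2); Calls(0)=Calls(1)=1. For i=10 this gives 177.

Answer: 177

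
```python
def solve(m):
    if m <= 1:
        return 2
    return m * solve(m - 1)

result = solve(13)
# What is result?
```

solve(13) = 13 * 12 * 11 * 10 * 9 * 8 * 7 * 6 * 5 * 4 * 3 * 2 * 2 = 12454041600

Answer: 12454041600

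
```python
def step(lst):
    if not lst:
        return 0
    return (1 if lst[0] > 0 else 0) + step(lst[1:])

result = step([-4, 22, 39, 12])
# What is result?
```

Count of positive elements in [-4, 22, 39, 12] = 3

Answer: 3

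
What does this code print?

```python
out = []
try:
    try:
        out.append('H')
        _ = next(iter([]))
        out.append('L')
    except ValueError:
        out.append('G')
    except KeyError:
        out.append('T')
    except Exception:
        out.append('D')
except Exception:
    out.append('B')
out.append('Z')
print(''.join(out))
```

Execution trace: 'H' (inner try body) → 'D' (inner except Exception) → 'Z' (after the try/except). Output: HDZ

Answer: HDZ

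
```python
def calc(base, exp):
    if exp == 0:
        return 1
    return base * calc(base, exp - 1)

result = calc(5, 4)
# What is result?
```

calc(5, 4) = 5 * 5 * 5 * 5 = 625

Answer: 625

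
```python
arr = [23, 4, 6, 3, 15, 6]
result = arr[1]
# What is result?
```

Trace:
`arr = [23, 4, 6, 3, 15, 6]` → arr = [23, 4, 6, 3, 15, 6]
`result = arr[1]` → result = 4
So result = 4

Answer: 4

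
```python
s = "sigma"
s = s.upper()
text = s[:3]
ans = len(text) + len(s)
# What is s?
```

Trace:
`s = "sigma"` → s = 'sigma'
`s = s.upper()` → s = 'SIGMA'
`text = s[:3]` → text = 'SIG'
`ans = len(text) + len(s)` → ans = 8
So s = 'SIGMA'

Answer: 'SIGMA'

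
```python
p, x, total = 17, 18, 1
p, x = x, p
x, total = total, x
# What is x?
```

Trace:
`p, x, total = 17, 18, 1` → p = 17; x = 18; total = 1
`p, x = x, p` → p = 18; x = 17
`x, total = total, x` → x = 1; total = 17
So x = 1

Answer: 1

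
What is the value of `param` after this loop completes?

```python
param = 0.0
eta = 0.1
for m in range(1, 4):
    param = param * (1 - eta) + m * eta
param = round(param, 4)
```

Moving average with lr=0.1
`param` takes the values: 0.0 → 0.1 → 0.29 → 0.561

Answer: 0.561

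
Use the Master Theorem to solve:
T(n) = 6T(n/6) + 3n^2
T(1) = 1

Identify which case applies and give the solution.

a=6, b=6, f(n)=3n^2. log_6(6) = 1. Since c=2 > 1 and the regularity condition holds (6(n/6)^2 = (6/6^2)n^2 with 6/6^2 < 1), Case 3 applies: T(n) = Θ(f(n)) = O(n^2).

Answer: O(n^2) - Case 3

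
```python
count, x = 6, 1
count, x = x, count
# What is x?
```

Trace:
`count, x = 6, 1` → count = 6; x = 1
`count, x = x, count` → count = 1; x = 6
So x = 6

Answer: 6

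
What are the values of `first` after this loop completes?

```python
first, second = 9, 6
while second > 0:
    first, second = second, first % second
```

GCD of 9 and 6
`first` takes the values: 9 → 6 → 3

Answer: 3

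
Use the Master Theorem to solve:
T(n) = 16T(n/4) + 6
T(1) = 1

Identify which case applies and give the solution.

a=16, b=4, f(n)=6. log_4(16) = 2. Since c=0 < 2, Case 1 applies: T(n) = Θ(n^log_b(a)) = O(n^2).

Answer: O(n^2) - Case 1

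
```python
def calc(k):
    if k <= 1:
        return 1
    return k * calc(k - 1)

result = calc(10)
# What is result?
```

calc(10) = 10 * 9 * 8 * 7 * 6 * 5 * 4 * 3 * 2 * 1 = 3628800

Answer: 3628800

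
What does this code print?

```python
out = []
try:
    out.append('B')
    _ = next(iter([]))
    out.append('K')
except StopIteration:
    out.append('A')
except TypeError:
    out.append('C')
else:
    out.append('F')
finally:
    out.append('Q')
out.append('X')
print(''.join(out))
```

Execution trace: 'B' (try body) → 'A' (except StopIteration) → 'Q' (finally) → 'X' (after the try/except). Output: BAQX

Answer: BAQX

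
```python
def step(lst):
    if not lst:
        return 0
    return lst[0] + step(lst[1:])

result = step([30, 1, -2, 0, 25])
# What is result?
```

30 + 1 + (-2) + 0 + 25 + 0 = 54

Answer: 54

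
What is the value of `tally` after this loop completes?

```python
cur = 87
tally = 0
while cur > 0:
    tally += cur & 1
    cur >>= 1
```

Count set bits in 87 (binary: 0b1010111)
`tally` takes the values: 0 → 1 → 2 → 3 → 4 → 5

Answer: 5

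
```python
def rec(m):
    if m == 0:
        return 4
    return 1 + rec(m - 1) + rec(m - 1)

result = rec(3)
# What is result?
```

rec(m) = 1 + 2·rec(m-1), rec(0)=4. Closed form: (4+1)·2^3 - 1 = 39.

Answer: 39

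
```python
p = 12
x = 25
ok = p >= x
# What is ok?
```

Trace:
`p = 12` → p = 12
`x = 25` → x = 25
`ok = p >= x` → ok = False
So ok = False

Answer: False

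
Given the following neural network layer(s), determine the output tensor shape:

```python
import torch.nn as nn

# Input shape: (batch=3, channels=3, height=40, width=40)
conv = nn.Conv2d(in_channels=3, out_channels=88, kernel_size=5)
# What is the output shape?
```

Input: (3, 3, 40, 40) -> Output: (3, 88, 36, 36)

Answer: (3, 88, 36, 36)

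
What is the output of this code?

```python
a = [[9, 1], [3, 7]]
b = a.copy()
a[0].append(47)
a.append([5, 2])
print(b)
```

Key concept: shallow copy with nested lists.
Step by step:
`a = [[9, 1], [3, 7]]` → a = [[9, 1], [3, 7]]
`b = a.copy()` → b = [[9, 1], [3, 7]]
`a[0].append(47)` → a = [[9, 1, 47], [3, 7]]; b = [[9, 1, 47], [3, 7]]
`a.append([5, 2])` → a = [[9, 1, 47], [3, 7], [5, 2]]
`print(b)` → prints [[9, 1, 47], [3, 7]]

Answer: [[9, 1, 47], [3, 7]]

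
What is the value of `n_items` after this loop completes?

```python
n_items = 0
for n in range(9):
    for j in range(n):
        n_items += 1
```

Triangle number: 0+1+2+...+8
`n_items` takes the values: 0 → 1 → 2 → 3 → 4 → 5 → 6 → 7 → 8 → 9 → 10 → 11 → 12 → 13 → 14 → 15 → 16 → 17 → 18 → 19 → 20 → 21 → 22 → 23 → 24 → 25 → 26 → 27 → 28 → 29 → 30 → 31 → 32 → 33 → 34 → 35 → 36

Answer: 36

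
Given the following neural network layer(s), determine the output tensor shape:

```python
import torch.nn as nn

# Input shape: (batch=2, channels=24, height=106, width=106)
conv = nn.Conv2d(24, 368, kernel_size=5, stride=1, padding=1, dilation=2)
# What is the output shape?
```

Input: (2, 24, 106, 106) -> Output: (2, 368, 100, 100)

Answer: (2, 368, 100, 100)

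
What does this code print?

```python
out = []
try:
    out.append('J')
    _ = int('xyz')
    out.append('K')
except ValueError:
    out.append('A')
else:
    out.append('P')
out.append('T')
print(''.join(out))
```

Execution trace: 'J' (try body) → 'A' (except ValueError) → 'T' (after the try/except). Output: JAT

Answer: JAT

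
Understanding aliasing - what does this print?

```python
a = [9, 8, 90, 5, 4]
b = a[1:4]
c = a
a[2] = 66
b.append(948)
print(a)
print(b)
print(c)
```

Key concept: slice vs alias.
Step by step:
`a = [9, 8, 90, 5, 4]` → a = [9, 8, 90, 5, 4]
`b = a[1:4]` → b = [8, 90, 5]
`c = a` → c = [9, 8, 90, 5, 4] (same object as a)
`a[2] = 66` → a = [9, 8, 66, 5, 4] (same object as c); c = [9, 8, 66, 5, 4] (same object as a)
`b.append(948)` → b = [8, 90, 5, 948]
`print(a)` → prints [9, 8, 66, 5, 4]
`print(b)` → prints [8, 90, 5, 948]
`print(c)` → prints [9, 8, 66, 5, 4]

Answer:
[9, 8, 66, 5, 4]
[8, 90, 5, 948]
[9, 8, 66, 5, 4]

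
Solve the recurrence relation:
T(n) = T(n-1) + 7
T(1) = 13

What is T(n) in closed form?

Unrolling: T(n) = T(1) + 7·(n-1) = 13 + 7(n-1) = 7n + 6.

Answer: T(n) = 7n + 6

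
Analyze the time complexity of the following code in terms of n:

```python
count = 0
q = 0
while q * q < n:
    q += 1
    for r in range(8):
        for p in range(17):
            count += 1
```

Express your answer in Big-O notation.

Each loop level contributes: √n × 1 × 1. Multiplying the contributions gives O(√n).

Answer: O(√n)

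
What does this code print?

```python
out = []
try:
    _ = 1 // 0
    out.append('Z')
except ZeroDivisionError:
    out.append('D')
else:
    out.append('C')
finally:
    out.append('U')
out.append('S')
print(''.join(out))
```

Execution trace: 'D' (except ZeroDivisionError) → 'U' (finally) → 'S' (after the try/except). Output: DUS

Answer: DUS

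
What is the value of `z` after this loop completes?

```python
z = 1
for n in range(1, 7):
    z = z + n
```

Start at 1, add 1 through 6
`z` takes the values: 1 → 2 → 4 → 7 → 11 → 16 → 22

Answer: 22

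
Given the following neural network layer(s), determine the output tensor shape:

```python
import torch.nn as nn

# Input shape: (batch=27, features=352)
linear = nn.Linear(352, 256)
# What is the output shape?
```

Input: (27, 352) -> Output: (27, 256)

Answer: (27, 256)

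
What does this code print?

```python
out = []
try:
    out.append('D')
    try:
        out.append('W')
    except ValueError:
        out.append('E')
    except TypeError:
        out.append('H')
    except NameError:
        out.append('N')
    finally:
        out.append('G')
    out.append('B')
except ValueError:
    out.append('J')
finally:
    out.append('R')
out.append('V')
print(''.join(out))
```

Execution trace: 'D' (try body) → 'W' (inner try body, no exception) → 'G' (inner finally) → 'B' (try body, no exception) → 'R' (finally) → 'V' (after the try/except). Output: DWGBRV

Answer: DWGBRV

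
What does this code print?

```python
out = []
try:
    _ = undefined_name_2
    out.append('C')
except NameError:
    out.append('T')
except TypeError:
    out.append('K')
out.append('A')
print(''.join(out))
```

Execution trace: 'T' (except NameError) → 'A' (after the try/except). Output: TA

Answer: TA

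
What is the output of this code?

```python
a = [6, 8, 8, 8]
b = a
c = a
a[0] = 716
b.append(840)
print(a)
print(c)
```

Key concept: multiple aliases.
Step by step:
`a = [6, 8, 8, 8]` → a = [6, 8, 8, 8]
`b = a` → b = [6, 8, 8, 8] (same object as a)
`c = a` → c = [6, 8, 8, 8] (same object as a, b)
`a[0] = 716` → a = [716, 8, 8, 8] (same object as b, c); b = [716, 8, 8, 8] (same object as a, c); c = [716, 8, 8, 8] (same object as a, b)
`b.append(840)` → a = [716, 8, 8, 8, 840] (same object as b, c); b = [716, 8, 8, 8, 840] (same object as a, c); c = [716, 8, 8, 8, 840] (same object as a, b)
`print(a)` → prints [716, 8, 8, 8, 840]
`print(c)` → prints [716, 8, 8, 8, 840]

Answer:
[716, 8, 8, 8, 840]
[716, 8, 8, 8, 840]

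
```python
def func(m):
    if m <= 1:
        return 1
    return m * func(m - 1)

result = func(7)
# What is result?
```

func(7) = 7 * 6 * 5 * 4 * 3 * 2 * 1 = 5040

Answer: 5040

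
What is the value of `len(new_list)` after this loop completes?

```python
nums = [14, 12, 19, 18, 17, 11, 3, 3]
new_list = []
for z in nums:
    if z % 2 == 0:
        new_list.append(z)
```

Count even numbers in [14, 12, 19, 18, 17, 11, 3, 3]
`new_list` takes the values: [] → [14] → [14, 12] → [14, 12, 18]
So `len(new_list)` = 3

Answer: 3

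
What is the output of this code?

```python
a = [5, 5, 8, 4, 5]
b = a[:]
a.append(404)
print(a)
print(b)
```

Key concept: slice [:] creates copy.
Step by step:
`a = [5, 5, 8, 4, 5]` → a = [5, 5, 8, 4, 5]
`b = a[:]` → b = [5, 5, 8, 4, 5]
`a.append(404)` → a = [5, 5, 8, 4, 5, 404]
`print(a)` → prints [5, 5, 8, 4, 5, 404]
`print(b)` → prints [5, 5, 8, 4, 5]

Answer:
[5, 5, 8, 4, 5, 404]
[5, 5, 8, 4, 5]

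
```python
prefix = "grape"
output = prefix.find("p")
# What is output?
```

Trace:
`prefix = "grape"` → prefix = 'grape'
`output = prefix.find("p")` → output = 3
So output = 3

Answer: 3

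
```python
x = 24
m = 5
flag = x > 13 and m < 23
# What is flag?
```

Trace:
`x = 24` → x = 24
`m = 5` → m = 5
`flag = x > 13 and m < 23` → flag = True
So flag = True

Answer: True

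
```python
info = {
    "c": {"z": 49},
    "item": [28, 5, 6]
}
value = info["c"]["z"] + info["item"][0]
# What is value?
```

Trace:
`info = { ...` → info = {'c': {'z': 49}, 'item': [28, 5, 6]}
`value = info["c"]["z"] + info["item"][0]` → value = 77
So value = 77

Answer: 77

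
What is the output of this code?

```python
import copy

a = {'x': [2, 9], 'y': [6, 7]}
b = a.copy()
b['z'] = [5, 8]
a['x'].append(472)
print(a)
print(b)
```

Key concept: shallow copy of dict with mutable values.
Step by step:
`a = {'x': [2, 9], 'y': [6, 7]}` → a = {'x': [2, 9], 'y': [6, 7]}
`b = a.copy()` → b = {'x': [2, 9], 'y': [6, 7]}
`b['z'] = [5, 8]` → b = {'x': [2, 9], 'y': [6, 7], 'z': [5, 8]}
`a['x'].append(472)` → a = {'x': [2, 9, 472], 'y': [6, 7]}; b = {'x': [2, 9, 472], 'y': [6, 7], 'z': [5, 8]}
`print(a)` → prints {'x': [2, 9, 472], 'y': [6, 7]}
`print(b)` → prints {'x': [2, 9, 472], 'y': [6, 7], 'z': [5, 8]}

Answer:
{'x': [2, 9, 472], 'y': [6, 7]}
{'x': [2, 9, 472], 'y': [6, 7], 'z': [5, 8]}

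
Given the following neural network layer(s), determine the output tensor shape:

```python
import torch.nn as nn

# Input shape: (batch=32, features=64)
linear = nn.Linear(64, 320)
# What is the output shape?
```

Input: (32, 64) -> Output: (32, 320)

Answer: (32, 320)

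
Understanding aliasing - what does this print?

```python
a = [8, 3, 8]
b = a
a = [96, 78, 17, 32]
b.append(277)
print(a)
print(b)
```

Key concept: rebinding vs mutation: a is rebound to a new list, b still points at the original.
Step by step:
`a = [8, 3, 8]` → a = [8, 3, 8]
`b = a` → b = [8, 3, 8] (same object as a)
`a = [96, 78, 17, 32]` → a = [96, 78, 17, 32]
`b.append(277)` → b = [8, 3, 8, 277]
`print(a)` → prints [96, 78, 17, 32]
`print(b)` → prints [8, 3, 8, 277]

Answer:
[96, 78, 17, 32]
[8, 3, 8, 277]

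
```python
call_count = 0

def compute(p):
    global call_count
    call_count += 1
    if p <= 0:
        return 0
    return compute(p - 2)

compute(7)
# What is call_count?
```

Linear recursion stepping by 2: 5 calls from p=7 down to ≤0.

Answer: 5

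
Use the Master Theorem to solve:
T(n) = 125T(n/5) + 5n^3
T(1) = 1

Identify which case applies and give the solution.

a=125, b=5, f(n)=5n^3. log_5(125) = 3. Since c=3 = 3, Case 2 applies: T(n) = Θ(n^log_b(a) · log n) = O(n^3 log n).

Answer: O(n^3 log n) - Case 2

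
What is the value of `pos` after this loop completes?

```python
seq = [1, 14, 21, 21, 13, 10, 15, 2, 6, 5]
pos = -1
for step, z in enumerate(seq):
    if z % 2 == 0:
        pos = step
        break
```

First even number index in [1, 14, 21, 21, 13, 10, 15, 2, 6, 5]
`pos` takes the values: -1 → 1

Answer: 1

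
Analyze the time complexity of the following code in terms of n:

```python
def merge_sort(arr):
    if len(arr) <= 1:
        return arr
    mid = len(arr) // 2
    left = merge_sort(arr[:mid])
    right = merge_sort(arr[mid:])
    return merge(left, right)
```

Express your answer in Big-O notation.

This is Merge sort. Time complexity: O(n log n).

Answer: O(n log n)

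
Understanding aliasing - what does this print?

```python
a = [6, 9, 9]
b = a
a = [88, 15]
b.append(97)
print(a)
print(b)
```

Key concept: rebinding vs mutation: a is rebound to a new list, b still points at the original.
Step by step:
`a = [6, 9, 9]` → a = [6, 9, 9]
`b = a` → b = [6, 9, 9] (same object as a)
`a = [88, 15]` → a = [88, 15]
`b.append(97)` → b = [6, 9, 9, 97]
`print(a)` → prints [88, 15]
`print(b)` → prints [6, 9, 9, 97]

Answer:
[88, 15]
[6, 9, 9, 97]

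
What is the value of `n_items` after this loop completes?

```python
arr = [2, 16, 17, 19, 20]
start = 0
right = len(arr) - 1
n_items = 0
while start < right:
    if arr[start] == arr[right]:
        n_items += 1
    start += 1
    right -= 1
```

Count matching pairs from ends
`n_items` takes the values: 0

Answer: 0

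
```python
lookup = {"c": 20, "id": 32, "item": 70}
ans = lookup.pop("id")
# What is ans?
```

Trace:
`lookup = {"c": 20, "id": 32, "item": 70}` → lookup = {'c': 20, 'id': 32, 'item': 70}
`ans = lookup.pop("id")` → lookup = {'c': 20, 'item': 70}; ans = 32
So ans = 32

Answer: 32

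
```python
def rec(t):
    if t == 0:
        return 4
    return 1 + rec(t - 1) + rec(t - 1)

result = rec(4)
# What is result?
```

rec(t) = 1 + 2·rec(t-1), rec(0)=4. Closed form: (4+1)·2^4 - 1 = 79.

Answer: 79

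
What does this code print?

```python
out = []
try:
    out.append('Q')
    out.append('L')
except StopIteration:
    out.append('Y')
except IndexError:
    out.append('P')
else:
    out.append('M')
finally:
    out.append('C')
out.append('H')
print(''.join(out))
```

Execution trace: 'Q' (try body) → 'L' (try body, no exception) → 'M' (else) → 'C' (finally) → 'H' (after the try/except). Output: QLMCH

Answer: QLMCH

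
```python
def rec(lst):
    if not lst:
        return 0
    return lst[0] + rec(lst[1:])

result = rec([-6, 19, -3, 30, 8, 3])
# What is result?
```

(-6) + 19 + (-3) + 30 + 8 + 3 + 0 = 51

Answer: 51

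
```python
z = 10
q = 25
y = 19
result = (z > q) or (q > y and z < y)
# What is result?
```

Trace:
`z = 10` → z = 10
`q = 25` → q = 25
`y = 19` → y = 19
`result = (z > q) or (q > y and z < y)` → result = True
So result = True

Answer: True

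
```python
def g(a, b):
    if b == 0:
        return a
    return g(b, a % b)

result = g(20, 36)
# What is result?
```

g(20, 36) -> g(36, 20) -> g(20, 16) -> g(16, 4) -> g(4, 0) -> 4

Answer: 4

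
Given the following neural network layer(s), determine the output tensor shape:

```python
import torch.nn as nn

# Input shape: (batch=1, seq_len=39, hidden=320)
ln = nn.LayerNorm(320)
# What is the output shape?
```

Input: (1, 39, 320) -> Output: (1, 39, 320)

Answer: (1, 39, 320)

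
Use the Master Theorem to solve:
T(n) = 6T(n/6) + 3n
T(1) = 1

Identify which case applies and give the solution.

a=6, b=6, f(n)=3n. log_6(6) = 1. Since c=1 = 1, Case 2 applies: T(n) = Θ(n^log_b(a) · log n) = O(n log n).

Answer: O(n log n) - Case 2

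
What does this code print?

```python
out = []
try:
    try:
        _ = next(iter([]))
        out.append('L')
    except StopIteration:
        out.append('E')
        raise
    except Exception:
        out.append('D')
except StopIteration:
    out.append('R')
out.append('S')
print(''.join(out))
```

Execution trace: 'E' (inner except StopIteration) → 'R' (outer except StopIteration) → 'S' (after the try/except). Output: ERS

Answer: ERS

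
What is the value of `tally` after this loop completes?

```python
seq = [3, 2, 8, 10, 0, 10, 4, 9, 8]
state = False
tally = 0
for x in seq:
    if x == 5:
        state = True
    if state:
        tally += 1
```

Count elements after first 5 in [3, 2, 8, 10, 0, 10, 4, 9, 8]
`tally` takes the values: 0

Answer: 0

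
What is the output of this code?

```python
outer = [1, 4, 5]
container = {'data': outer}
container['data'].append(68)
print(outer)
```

Key concept: dict holds reference to list.
Step by step:
`outer = [1, 4, 5]` → outer = [1, 4, 5]
`container = {'data': outer}` → container = {'data': [1, 4, 5]}
`container['data'].append(68)` → outer = [1, 4, 5, 68]; container = {'data': [1, 4, 5, 68]}
`print(outer)` → prints [1, 4, 5, 68]

Answer: [1, 4, 5, 68]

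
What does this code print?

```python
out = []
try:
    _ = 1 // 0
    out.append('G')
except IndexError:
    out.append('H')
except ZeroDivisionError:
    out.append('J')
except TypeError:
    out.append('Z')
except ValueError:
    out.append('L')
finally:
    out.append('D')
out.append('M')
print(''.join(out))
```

Execution trace: 'J' (except ZeroDivisionError) → 'D' (finally) → 'M' (after the try/except). Output: JDM

Answer: JDM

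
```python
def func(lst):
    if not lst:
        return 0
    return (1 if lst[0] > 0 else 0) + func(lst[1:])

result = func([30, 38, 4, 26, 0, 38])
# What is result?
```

Count of positive elements in [30, 38, 4, 26, 0, 38] = 5

Answer: 5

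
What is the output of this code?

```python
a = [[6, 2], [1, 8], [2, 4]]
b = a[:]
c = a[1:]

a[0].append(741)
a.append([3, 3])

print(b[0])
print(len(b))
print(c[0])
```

Key concept: slice with nested mutation.
Step by step:
`a = [[6, 2], [1, 8], [2, 4]]` → a = [[6, 2], [1, 8], [2, 4]]
`b = a[:]` → b = [[6, 2], [1, 8], [2, 4]]
`c = a[1:]` → c = [[1, 8], [2, 4]]
`a[0].append(741)` → a = [[6, 2, 741], [1, 8], [2, 4]]; b = [[6, 2, 741], [1, 8], [2, 4]]
`a.append([3, 3])` → a = [[6, 2, 741], [1, 8], [2, 4], [3, 3]]
`print(b[0])` → prints [6, 2, 741]
`print(len(b))` → prints 3
`print(c[0])` → prints [1, 8]

Answer:
[6, 2, 741]
3
[1, 8]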